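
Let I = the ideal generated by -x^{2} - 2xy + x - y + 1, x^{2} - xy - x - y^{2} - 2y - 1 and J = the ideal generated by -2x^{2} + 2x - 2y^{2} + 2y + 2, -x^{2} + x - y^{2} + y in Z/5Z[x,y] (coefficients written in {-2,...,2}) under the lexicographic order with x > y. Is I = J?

Since reduced Gröbner bases are canonical representatives of ideals under a given ordering, it suffices to compute and compare them.
Buchberger on the first generating set:
f_1 = -x^{2} - 2xy + x - y + 1, LT = x^{2}.
f_2 = x^{2} - xy - x - y^{2} - 2y - 1, LT = x^{2}.

S(f_1,f_2): lcm = x^{2}. S = -2xy + y^{2} - 2y.
  reduce S modulo (f_1, f_2):
  remainder -2xy + y^{2} - 2y ≠ 0; add g_3 = -2xy + y^{2} - 2y to the basis.

S(f_1,g_3): lcm = x^{2}y. S = -2xy + y^{2} - y.
  reduce S modulo (f_1, f_2, g_3):
  remainder y ≠ 0; add g_4 = y to the basis.

The other S-polynomials (S(f_2,g_3), S(f_1,g_4), S(f_2,g_4), S(g_3,g_4)) all reduce to 0 modulo the current basis, so we have a Gröbner basis.
Inter-reduce: drop elements whose leading term is divisible by another's, tail-reduce, and make monic.
Reduced Gröbner basis: {x^{2} - x - 1, y}.

Buchberger on the second generating set:
h_1 = -2x^{2} + 2x - 2y^{2} + 2y + 2, LT = x^{2}.
h_2 = -x^{2} + x - y^{2} + y, LT = x^{2}.

S(h_1,h_2): lcm = x^{2}. S = -1.
  reduce S modulo (h_1, h_2):
  remainder -1 ≠ 0; add k_3 = -1 to the basis.

The other S-polynomials (S(h_1,k_3), S(h_2,k_3)) all reduce to 0 modulo the current basis, so we have a Gröbner basis.
Inter-reduce: drop elements whose leading term is divisible by another's, tail-reduce, and make monic.
Reduced Gröbner basis: {1}.

These differ, so the ideals are not equal.
The same test decides containment: I ⊆ J iff every generator of I reduces to 0 modulo a Gröbner basis of J.

No, the ideals differ.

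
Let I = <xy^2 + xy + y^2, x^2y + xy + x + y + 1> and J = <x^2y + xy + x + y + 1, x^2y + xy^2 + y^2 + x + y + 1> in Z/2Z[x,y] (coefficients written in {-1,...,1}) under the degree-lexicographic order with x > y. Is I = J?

Yes, the ideals are equal.

For a fixed monomial order, each ideal has a unique reduced Gröbner basis; comparing bases decides equality.
Buchberger on the first generating set:
f_1 = xy^2 + xy + y^2, LT = xy^2.
f_2 = x^2y + xy + x + y + 1, LT = x^2y.

S(f_1,f_2): lcm = x^2y^2. S = x^2y + xy + y^2 + y.
  leading term x^2y: subtract (1)·f_2 from x^2y + xy + y^2 + y → y^2 + x + 1
  leading term y^2: no divisor's leading term divides it; move y^2 to the remainder.
  leading term x: no divisor's leading term divides it; move x to the remainder.
  leading term 1: no divisor's leading term divides it; move 1 to the remainder.
  remainder y^2 + x + 1 ≠ 0; add g_3 = y^2 + x + 1 to the basis.

S(f_1,g_3): lcm = xy^2. S = x^2 + xy + y^2 + x.
  leading term x^2: no divisor's leading term divides it; move x^2 to the remainder.
  leading term xy: no divisor's leading term divides it; move xy to the remainder.
  leading term y^2: subtract (1)·g_3 from y^2 + x → 1
  leading term 1: no divisor's leading term divides it; move 1 to the remainder.
  remainder x^2 + xy + 1 ≠ 0; add g_4 = x^2 + xy + 1 to the basis.

The other S-polynomials (S(f_2,g_3), S(f_1,g_4), S(f_2,g_4), S(g_3,g_4)) all reduce to 0 modulo the current basis, so we have a Gröbner basis.
Inter-reduce: drop elements whose leading term is divisible by another's, tail-reduce, and make monic.
Reduced Gröbner basis: {x^2 + xy + 1, y^2 + x + 1}.

Buchberger on the second generating set:
h_1 = x^2y + xy + x + y + 1, LT = x^2y.
h_2 = x^2y + xy^2 + y^2 + x + y + 1, LT = x^2y.

S(h_1,h_2): lcm = x^2y. S = xy^2 + xy + y^2.
  leading term xy^2: no divisor's leading term divides it; move xy^2 to the remainder.
  leading term xy: no divisor's leading term divides it; move xy to the remainder.
  leading term y^2: no divisor's leading term divides it; move y^2 to the remainder.
  remainder xy^2 + xy + y^2 ≠ 0; add k_3 = xy^2 + xy + y^2 to the basis.

S(h_1,k_3): lcm = x^2y^2. S = x^2y + xy + y^2 + y.
  leading term x^2y: subtract (1)·h_1 from x^2y + xy + y^2 + y → y^2 + x + 1
  leading term y^2: no divisor's leading term divides it; move y^2 to the remainder.
  leading term x: no divisor's leading term divides it; move x to the remainder.
  leading term 1: no divisor's leading term divides it; move 1 to the remainder.
  remainder y^2 + x + 1 ≠ 0; add k_4 = y^2 + x + 1 to the basis.

S(h_1,k_4): lcm = x^2y^2. S = x^3 + xy^2 + x^2 + xy + y^2 + y.
  leading term x^3: no divisor's leading term divides it; move x^3 to the remainder.
  leading term xy^2: subtract (1)·k_3 from xy^2 + x^2 + xy + y^2 + y → x^2 + y
  leading term x^2: no divisor's leading term divides it; move x^2 to the remainder.
  leading term y: no divisor's leading term divides it; move y to the remainder.
  remainder x^3 + x^2 + y ≠ 0; add k_5 = x^3 + x^2 + y to the basis.

S(k_3,k_4): lcm = xy^2. S = x^2 + xy + y^2 + x.
  leading term x^2: no divisor's leading term divides it; move x^2 to the remainder.
  leading term xy: no divisor's leading term divides it; move xy to the remainder.
  leading term y^2: subtract (1)·k_4 from y^2 + x → 1
  leading term 1: no divisor's leading term divides it; move 1 to the remainder.
  remainder x^2 + xy + 1 ≠ 0; add k_6 = x^2 + xy + 1 to the basis.

The other S-polynomials (S(h_2,k_3), S(h_2,k_4), S(h_1,k_5), S(h_2,k_5), S(k_3,k_5), S(k_4,k_5), S(h_1,k_6), S(h_2,k_6), S(k_3,k_6), S(k_4,k_6), S(k_5,k_6)) all reduce to 0 modulo the current basis, so we have a Gröbner basis.
Inter-reduce: drop elements whose leading term is divisible by another's, tail-reduce, and make monic.
Reduced Gröbner basis: {x^2 + xy + 1, y^2 + x + 1}.

Same reduced basis, so the two generating sets span the same ideal.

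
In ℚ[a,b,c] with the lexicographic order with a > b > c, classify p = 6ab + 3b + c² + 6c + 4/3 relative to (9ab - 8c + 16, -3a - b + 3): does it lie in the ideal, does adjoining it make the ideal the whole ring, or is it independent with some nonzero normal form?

6ab + 3b + c² + 6c + 4/3 is independent of I; its normal form modulo I is 3b + c² + 34/3c - 28/3.

First compute the reduced Gröbner basis of I by Buchberger's algorithm.
f_1 = 9ab - 8c + 16, LT = ab.
f_2 = -3a - b + 3, LT = a.

S(f_1,f_2): lcm = ab. S = -⅓b² + b - 8/9c + 16/9.
  leading term b²: no divisor's leading term divides it; move -⅓b² to the remainder.
  leading term b: no divisor's leading term divides it; move b to the remainder.
  leading term c: no divisor's leading term divides it; move -8/9c to the remainder.
  leading term 1: no divisor's leading term divides it; move 16/9 to the remainder.
  remainder -⅓b² + b - 8/9c + 16/9 ≠ 0; add h_3 = -⅓b² + b - 8/9c + 16/9 to the basis.

The other S-polynomials (S(f_1,h_3), S(f_2,h_3)) all reduce to 0 modulo the current basis, so we have a Gröbner basis.
Inter-reduce: drop elements whose leading term is divisible by another's, tail-reduce, and make monic.
Reduced Gröbner basis: {a + ⅓b - 1, b² - 3b + 8/3c - 16/3}.
Label its elements g_1 = a + ⅓b - 1, g_2 = b² - 3b + 8/3c - 16/3.

Reduce p = 6ab + 3b + c² + 6c + 4/3 modulo G:
  leading term ab: subtract (6b)·g_1 from 6ab + 3b + c² + 6c + 4/3 → -2b² + 9b + c² + 6c + 4/3
  leading term b²: subtract (-2)·g_2 from -2b² + 9b + c² + 6c + 4/3 → 3b + c² + 34/3c - 28/3
  leading term b: no divisor's leading term divides it; move 3b to the remainder.
  leading term c²: no divisor's leading term divides it; move c² to the remainder.
  leading term c: no divisor's leading term divides it; move 34/3c to the remainder.
  leading term 1: no divisor's leading term divides it; move -28/3 to the remainder.
  normal form = 3b + c² + 34/3c - 28/3.
The normal form is nonzero, so p ∉ I. Since p minus its normal form lies in I, I + (p) = I + (r) where r = 3b + c² + 34/3c - 28/3; decide whether this ideal is the whole ring.
Run Buchberger on G together with r (pairs among the g_i already reduce to 0 since G is a Gröbner basis):
g_1 = a + ⅓b - 1, LT = a.
g_2 = b² - 3b + 8/3c - 16/3, LT = b².
r = 3b + c² + 34/3c - 28/3, LT = b.

S(g_2,r): lcm = b². S = -⅓bc² - 34/9bc + 1/9b + 8/3c - 16/3.
  leading term bc²: subtract (-1/9c²)·r from -⅓bc² - 34/9bc + 1/9b + 8/3c - 16/3 → -34/9bc + 1/9b + 1/9c⁴ + 34/27c³ - 28/27c² + 8/3c - 16/3
  leading term bc: subtract (-34/27c)·r from -34/9bc + 1/9b + 1/9c⁴ + 34/27c³ - 28/27c² + 8/3c - 16/3 → 1/9b + 1/9c⁴ + 68/27c³ + 1072/81c² - 736/81c - 16/3
  leading term b: subtract (1/27)·r from 1/9b + 1/9c⁴ + 68/27c³ + 1072/81c² - 736/81c - 16/3 → 1/9c⁴ + 68/27c³ + 1069/81c² - 770/81c - 404/81
  leading term c⁴: no divisor's leading term divides it; move 1/9c⁴ to the remainder.
  leading term c³: no divisor's leading term divides it; move 68/27c³ to the remainder.
  leading term c²: no divisor's leading term divides it; move 1069/81c² to the remainder.
  leading term c: no divisor's leading term divides it; move -770/81c to the remainder.
  leading term 1: no divisor's leading term divides it; move -404/81 to the remainder.
  remainder 1/9c⁴ + 68/27c³ + 1069/81c² - 770/81c - 404/81 ≠ 0; add m_4 = 1/9c⁴ + 68/27c³ + 1069/81c² - 770/81c - 404/81 to the basis.

The other S-polynomials (S(g_1,g_2), S(g_1,r), S(g_1,m_4), S(g_2,m_4), S(r,m_4)) all reduce to 0 modulo the current basis, so we have a Gröbner basis.
Inter-reduce: drop elements whose leading term is divisible by another's, tail-reduce, and make monic.
Reduced Gröbner basis: {a - 1/9c² - 34/27c + 1/27, b + ⅓c² + 34/9c - 28/9, c⁴ + 68/3c³ + 1069/9c² - 770/9c - 404/9}.
The reduced Gröbner basis of I + (p) is {a - 1/9c² - 34/27c + 1/27, b + ⅓c² + 34/9c - 28/9, c⁴ + 68/3c³ + 1069/9c² - 770/9c - 404/9} ≠ {1}, a proper ideal, so the enlarged system stays consistent: p is independent of I, with normal form 3b + c² + 34/3c - 28/3.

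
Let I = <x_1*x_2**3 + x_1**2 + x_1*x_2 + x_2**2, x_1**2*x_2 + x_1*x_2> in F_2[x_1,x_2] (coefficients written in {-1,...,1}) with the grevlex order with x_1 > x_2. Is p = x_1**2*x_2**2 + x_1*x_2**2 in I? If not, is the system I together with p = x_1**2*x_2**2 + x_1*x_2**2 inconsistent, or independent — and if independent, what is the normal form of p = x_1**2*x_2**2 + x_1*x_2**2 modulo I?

First compute the reduced Gröbner basis of I by Buchberger's algorithm.
f_1 = x_1*x_2**3 + x_1**2 + x_1*x_2 + x_2**2, LT = x_1*x_2**3.
f_2 = x_1**2*x_2 + x_1*x_2, LT = x_1**2*x_2.

S(f_1,f_2): lcm = x_1**2*x_2**3. S = x_1*x_2**3 + x_1**3 + x_1**2*x_2 + x_1*x_2**2.
  leading term x_1*x_2**3: subtract (1)·f_1 from x_1*x_2**3 + x_1**3 + x_1**2*x_2 + x_1*x_2**2 → x_1**3 + x_1**2*x_2 + x_1*x_2**2 + x_1**2 + x_1*x_2 + x_2**2
  leading term x_1**3: no divisor's leading term divides it; move x_1**3 to the remainder.
  leading term x_1**2*x_2: subtract (1)·f_2 from x_1**2*x_2 + x_1*x_2**2 + x_1**2 + x_1*x_2 + x_2**2 → x_1*x_2**2 + x_1**2 + x_2**2
  leading term x_1*x_2**2: no divisor's leading term divides it; move x_1*x_2**2 to the remainder.
  leading term x_1**2: no divisor's leading term divides it; move x_1**2 to the remainder.
  leading term x_2**2: no divisor's leading term divides it; move x_2**2 to the remainder.
  remainder x_1**3 + x_1*x_2**2 + x_1**2 + x_2**2 ≠ 0; add h_3 = x_1**3 + x_1*x_2**2 + x_1**2 + x_2**2 to the basis.

S(f_1,h_3): lcm = x_1**3*x_2**3. S = x_1*x_2**5 + x_1**2*x_2**3 + x_2**5 + x_1**4 + x_1**3*x_2 + x_1**2*x_2**2.
  leading term x_1*x_2**5: subtract (x_2**2)·f_1 from x_1*x_2**5 + x_1**2*x_2**3 + x_2**5 + x_1**4 + x_1**3*x_2 + x_1**2*x_2**2 → x_1**2*x_2**3 + x_2**5 + x_1**4 + x_1**3*x_2 + x_1*x_2**3 + x_2**4
  leading term x_1**2*x_2**3: subtract (x_1)·f_1 from x_1**2*x_2**3 + x_2**5 + x_1**4 + x_1**3*x_2 + x_1*x_2**3 + x_2**4 → x_2**5 + x_1**4 + x_1**3*x_2 + x_1*x_2**3 + x_2**4 + x_1**3 + x_1**2*x_2 + x_1*x_2**2
  leading term x_2**5: no divisor's leading term divides it; move x_2**5 to the remainder.
  leading term x_1**4: subtract (x_1)·h_3 from x_1**4 + x_1**3*x_2 + x_1*x_2**3 + x_2**4 + x_1**3 + x_1**2*x_2 + x_1*x_2**2 → x_1**3*x_2 + x_1**2*x_2**2 + x_1*x_2**3 + x_2**4 + x_1**2*x_2
  leading term x_1**3*x_2: subtract (x_1)·f_2 from x_1**3*x_2 + x_1**2*x_2**2 + x_1*x_2**3 + x_2**4 + x_1**2*x_2 → x_1**2*x_2**2 + x_1*x_2**3 + x_2**4
  leading term x_1**2*x_2**2: subtract (x_2)·f_2 from x_1**2*x_2**2 + x_1*x_2**3 + x_2**4 → x_1*x_2**3 + x_2**4 + x_1*x_2**2
  leading term x_1*x_2**3: subtract (1)·f_1 from x_1*x_2**3 + x_2**4 + x_1*x_2**2 → x_2**4 + x_1*x_2**2 + x_1**2 + x_1*x_2 + x_2**2
  leading term x_2**4: no divisor's leading term divides it; move x_2**4 to the remainder.
  leading term x_1*x_2**2: no divisor's leading term divides it; move x_1*x_2**2 to the remainder.
  leading term x_1**2: no divisor's leading term divides it; move x_1**2 to the remainder.
  leading term x_1*x_2: no divisor's leading term divides it; move x_1*x_2 to the remainder.
  leading term x_2**2: no divisor's leading term divides it; move x_2**2 to the remainder.
  remainder x_2**5 + x_2**4 + x_1*x_2**2 + x_1**2 + x_1*x_2 + x_2**2 ≠ 0; add h_4 = x_2**5 + x_2**4 + x_1*x_2**2 + x_1**2 + x_1*x_2 + x_2**2 to the basis.

S(f_2,h_3): lcm = x_1**3*x_2. S = x_1*x_2**3 + x_2**3.
  leading term x_1*x_2**3: subtract (1)·f_1 from x_1*x_2**3 + x_2**3 → x_2**3 + x_1**2 + x_1*x_2 + x_2**2
  leading term x_2**3: no divisor's leading term divides it; move x_2**3 to the remainder.
  leading term x_1**2: no divisor's leading term divides it; move x_1**2 to the remainder.
  leading term x_1*x_2: no divisor's leading term divides it; move x_1*x_2 to the remainder.
  leading term x_2**2: no divisor's leading term divides it; move x_2**2 to the remainder.
  remainder x_2**3 + x_1**2 + x_1*x_2 + x_2**2 ≠ 0; add h_5 = x_2**3 + x_1**2 + x_1*x_2 + x_2**2 to the basis.

The other S-polynomials (S(f_1,h_4), S(f_2,h_4), S(h_3,h_4), S(f_1,h_5), S(f_2,h_5), S(h_3,h_5), S(h_4,h_5)) all reduce to 0 modulo the current basis, so we have a Gröbner basis.
Inter-reduce: drop elements whose leading term is divisible by another's, tail-reduce, and make monic.
Reduced Gröbner basis: {x_1**3 + x_1*x_2**2 + x_1**2 + x_2**2, x_1**2*x_2 + x_1*x_2, x_2**3 + x_1**2 + x_1*x_2 + x_2**2}.
Label its elements g_1 = x_1**3 + x_1*x_2**2 + x_1**2 + x_2**2, g_2 = x_1**2*x_2 + x_1*x_2, g_3 = x_2**3 + x_1**2 + x_1*x_2 + x_2**2.

Reduce p = x_1**2*x_2**2 + x_1*x_2**2 modulo G:
  leading term x_1**2*x_2**2: subtract (x_2)·g_2 from x_1**2*x_2**2 + x_1*x_2**2 → 0
  normal form = 0.
Since the normal form is 0, p ∈ I.

The remainder on division by a Gröbner basis is unique — it is the normal form.

x_1**2*x_2**2 + x_1*x_2**2 lies in I (it reduces to 0).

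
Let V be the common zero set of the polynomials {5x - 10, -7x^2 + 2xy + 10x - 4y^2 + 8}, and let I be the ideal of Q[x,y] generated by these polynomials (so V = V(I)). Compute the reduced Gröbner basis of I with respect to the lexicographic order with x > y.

f_1 = 5x - 10, LT = x.
f_2 = -7x^2 + 2xy + 10x - 4y^2 + 8, LT = x^2.

S(f_1,f_2): lcm = x^2. S = 2/7xy - 4/7x - 4/7y^2 + 8/7.
  leading term xy: subtract (2/35y)·f_1 from 2/7xy - 4/7x - 4/7y^2 + 8/7 → -4/7x - 4/7y^2 + 4/7y + 8/7
  leading term x: subtract (-4/35)·f_1 from -4/7x - 4/7y^2 + 4/7y + 8/7 → -4/7y^2 + 4/7y
  leading term y^2: no divisor's leading term divides it; move -4/7y^2 to the remainder.
  leading term y: no divisor's leading term divides it; move 4/7y to the remainder.
  remainder -4/7y^2 + 4/7y ≠ 0; add g_3 = -4/7y^2 + 4/7y to the basis.

The other S-polynomials (S(f_1,g_3), S(f_2,g_3)) all reduce to 0 modulo the current basis, so we have a Gröbner basis.
Inter-reduce: drop elements whose leading term is divisible by another's, tail-reduce, and make monic.

G = {x - 2, y^2 - y}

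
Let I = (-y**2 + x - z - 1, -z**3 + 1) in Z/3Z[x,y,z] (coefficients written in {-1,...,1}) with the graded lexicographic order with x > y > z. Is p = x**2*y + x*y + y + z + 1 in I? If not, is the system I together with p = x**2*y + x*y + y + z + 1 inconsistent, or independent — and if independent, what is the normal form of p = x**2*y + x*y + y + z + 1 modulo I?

x**2*y + x*y + y + z + 1 is independent of I; its normal form modulo I is x**2*y + x*y + y + z + 1.

First compute the reduced Gröbner basis of I by Buchberger's algorithm.
f_1 = -y**2 + x - z - 1, LT = y**2.
f_2 = -z**3 + 1, LT = z**3.

S(f_1,f_2): leading monomials are coprime, so the S-polynomial reduces to 0 (Buchberger's first criterion).
Every S-polynomial of the final basis reduces to 0, so we have a Gröbner basis.
Inter-reduce: drop elements whose leading term is divisible by another's, tail-reduce, and make monic.
Reduced Gröbner basis: {z**3 - 1, y**2 - x + z + 1}.
Label its elements g_1 = z**3 - 1, g_2 = y**2 - x + z + 1.

Reduce p = x**2*y + x*y + y + z + 1 modulo G:
  leading term x**2*y: no divisor's leading term divides it; move x**2*y to the remainder.
  leading term x*y: no divisor's leading term divides it; move x*y to the remainder.
  leading term y: no divisor's leading term divides it; move y to the remainder.
  leading term z: no divisor's leading term divides it; move z to the remainder.
  leading term 1: no divisor's leading term divides it; move 1 to the remainder.
  normal form = x**2*y + x*y + y + z + 1.
The normal form is nonzero, so p ∉ I. Since p minus its normal form lies in I, I + (p) = I + (r) where r = x**2*y + x*y + y + z + 1; decide whether this ideal is the whole ring.
Run Buchberger on G together with r (pairs among the g_i already reduce to 0 since G is a Gröbner basis):
g_1 = z**3 - 1, LT = z**3.
g_2 = y**2 - x + z + 1, LT = y**2.
r = x**2*y + x*y + y + z + 1, LT = x**2*y.

S(g_1,g_2): leading monomials are coprime, so the S-polynomial reduces to 0 (Buchberger's first criterion).
S(g_1,r): leading monomials are coprime, so the S-polynomial reduces to 0 (Buchberger's first criterion).
S(g_2,r): lcm = x**2*y**2. S = -x**3 + x**2*z - x*y**2 + x**2 - y**2 - y*z - y.
  leading term x**3: no divisor's leading term divides it; move -x**3 to the remainder.
  leading term x**2*z: no divisor's leading term divides it; move x**2*z to the remainder.
  leading term x*y**2: subtract (-x)·g_2 from -x*y**2 + x**2 - y**2 - y*z - y → x*z - y**2 - y*z + x - y
  leading term x*z: no divisor's leading term divides it; move x*z to the remainder.
  leading term y**2: subtract (-1)·g_2 from -y**2 - y*z + x - y → -y*z - y + z + 1
  leading term y*z: no divisor's leading term divides it; move -y*z to the remainder.
  leading term y: no divisor's leading term divides it; move -y to the remainder.
  leading term z: no divisor's leading term divides it; move z to the remainder.
  leading term 1: no divisor's leading term divides it; move 1 to the remainder.
  remainder -x**3 + x**2*z + x*z - y*z - y + z + 1 ≠ 0; add m_4 = -x**3 + x**2*z + x*z - y*z - y + z + 1 to the basis.

S(g_1,m_4): leading monomials are coprime, so the S-polynomial reduces to 0 (Buchberger's first criterion).
S(g_2,m_4): leading monomials are coprime, so the S-polynomial reduces to 0 (Buchberger's first criterion).
S(r,m_4): lcm = x**3*y. S = x**2*y*z + x**2*y + x*y*z - y**2*z + x*y + x*z - y**2 + y*z + x + y.
  leading term x**2*y*z: subtract (z)·r from x**2*y*z + x**2*y + x*y*z - y**2*z + x*y + x*z - y**2 + y*z + x + y → x**2*y - y**2*z + x*y + x*z - y**2 - z**2 + x + y - z
  leading term x**2*y: subtract (1)·r from x**2*y - y**2*z + x*y + x*z - y**2 - z**2 + x + y - z → -y**2*z + x*z - y**2 - z**2 + x + z - 1
  leading term y**2*z: subtract (-z)·g_2 from -y**2*z + x*z - y**2 - z**2 + x + z - 1 → -y**2 + x - z - 1
  leading term y**2: subtract (-1)·g_2 from -y**2 + x - z - 1 → 0
  remainder 0.

Every S-polynomial of the final basis reduces to 0, so we have a Gröbner basis.
Inter-reduce: drop elements whose leading term is divisible by another's, tail-reduce, and make monic.
Reduced Gröbner basis: {x**3 - x**2*z - x*z + y*z + y - z - 1, x**2*y + x*y + y + z + 1, z**3 - 1, y**2 - x + z + 1}.
The reduced Gröbner basis of I + (p) is {x**3 - x**2*z - x*z + y*z + y - z - 1, x**2*y + x*y + y + z + 1, z**3 - 1, y**2 - x + z + 1} ≠ {1}, a proper ideal, so the enlarged system stays consistent: p is independent of I, with normal form x**2*y + x*y + y + z + 1.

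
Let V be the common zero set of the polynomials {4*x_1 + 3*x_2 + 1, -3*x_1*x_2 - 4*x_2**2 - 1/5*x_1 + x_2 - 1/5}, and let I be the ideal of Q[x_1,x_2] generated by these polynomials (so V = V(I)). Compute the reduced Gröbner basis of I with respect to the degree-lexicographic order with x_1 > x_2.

G = {x_2**2 - 38/35*x_2 + 3/35, x_1 + 3/4*x_2 + 1/4}

Buchberger's algorithm terminates because the ascending chain of leading-term ideals stabilizes.

f_1 = 4*x_1 + 3*x_2 + 1, LT = x_1.
f_2 = -3*x_1*x_2 - 4*x_2**2 - 1/5*x_1 + x_2 - 1/5, LT = x_1*x_2.

S(f_1,f_2): lcm = x_1*x_2. S = -7/12*x_2**2 - 1/15*x_1 + 7/12*x_2 - 1/15.
  leading term x_2**2: no divisor's leading term divides it; move -7/12*x_2**2 to the remainder.
  leading term x_1: subtract (-1/60)·f_1 from -1/15*x_1 + 7/12*x_2 - 1/15 → 19/30*x_2 - 1/20
  leading term x_2: no divisor's leading term divides it; move 19/30*x_2 to the remainder.
  leading term 1: no divisor's leading term divides it; move -1/20 to the remainder.
  remainder -7/12*x_2**2 + 19/30*x_2 - 1/20 ≠ 0; add g_3 = -7/12*x_2**2 + 19/30*x_2 - 1/20 to the basis.

The other S-polynomials (S(f_1,g_3), S(f_2,g_3)) all reduce to 0 modulo the current basis, so we have a Gröbner basis.
Inter-reduce: drop elements whose leading term is divisible by another's, tail-reduce, and make monic.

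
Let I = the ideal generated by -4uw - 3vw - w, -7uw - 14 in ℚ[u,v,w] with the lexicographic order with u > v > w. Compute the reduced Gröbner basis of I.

G = {u + ¾v + ¼, vw + ⅓w - 8/3}

f_1 = -4uw - 3vw - w, LT = uw.
f_2 = -7uw - 14, LT = uw.

S(f_1,f_2): lcm = uw. S = ¾vw + ¼w - 2.
  reduce S modulo (f_1, f_2):
  remainder ¾vw + ¼w - 2 ≠ 0; add g_3 = ¾vw + ¼w - 2 to the basis.

S(f_1,g_3): lcm = uvw. S = -⅓uw + 8/3u + ¾v²w + ¼vw.
  reduce S modulo (f_1, f_2, g_3):
  remainder 8/3u + 2v + ⅔ ≠ 0; add g_4 = 8/3u + 2v + ⅔ to the basis.

The other S-polynomials (S(f_2,g_3), S(f_1,g_4), S(f_2,g_4), S(g_3,g_4)) all reduce to 0 modulo the current basis, so we have a Gröbner basis.
Inter-reduce: drop elements whose leading term is divisible by another's, tail-reduce, and make monic.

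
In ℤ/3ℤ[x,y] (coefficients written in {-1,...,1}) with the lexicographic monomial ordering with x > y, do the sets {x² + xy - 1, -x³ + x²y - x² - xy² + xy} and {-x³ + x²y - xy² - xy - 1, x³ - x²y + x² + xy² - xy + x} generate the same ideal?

No, the ideals differ.

For a fixed monomial order, each ideal has a unique reduced Gröbner basis; comparing bases decides equality.
Buchberger on the first generating set:
f_1 = x² + xy - 1, LT = x².
f_2 = -x³ + x²y - x² - xy² + xy, LT = x³.

S(f_1,f_2): lcm = x³. S = -x²y - x² - xy² + xy - x.
  reduce S modulo (f_1, f_2):
  remainder -xy - x - y - 1 ≠ 0; add g_3 = -xy - x - y - 1 to the basis.

S(f_1,g_3): lcm = x²y. S = -x² + xy² - xy - x - y.
  reduce S modulo (f_1, f_2, g_3):
  remainder -y² - y ≠ 0; add g_4 = -y² - y to the basis.

The other S-polynomials (S(f_2,g_3), S(f_1,g_4), S(f_2,g_4), S(g_3,g_4)) all reduce to 0 modulo the current basis, so we have a Gröbner basis.
Inter-reduce: drop elements whose leading term is divisible by another's, tail-reduce, and make monic.
Reduced Gröbner basis: {x² - x - y + 1, xy + x + y + 1, y² + y}.

Buchberger on the second generating set:
h_1 = -x³ + x²y - xy² - xy - 1, LT = x³.
h_2 = x³ - x²y + x² + xy² - xy + x, LT = x³.

S(h_1,h_2): lcm = x³. S = -x² - xy - x + 1.
  reduce S modulo (h_1, h_2):
  remainder -x² - xy - x + 1 ≠ 0; add k_3 = -x² - xy - x + 1 to the basis.

S(h_1,k_3): lcm = x³. S = x²y - x² + xy² + xy + x + 1.
  reduce S modulo (h_1, h_2, k_3):
  remainder xy - x + y ≠ 0; add k_4 = xy - x + y to the basis.

S(h_1,k_4): lcm = x³y. S = x³ - x²y² - x²y + xy³ + xy² + y.
  reduce S modulo (h_1, h_2, k_3, k_4):
  remainder -x + y³ - y² - y - 1 ≠ 0; add k_5 = -x + y³ - y² - y - 1 to the basis.

S(k_3,k_4): lcm = x²y. S = x² + xy² - y.
  reduce S modulo (h_1, h_2, k_3, k_4, k_5):
  remainder -y³ - 1 ≠ 0; add k_6 = -y³ - 1 to the basis.

The other S-polynomials (S(h_2,k_3), S(h_2,k_4), S(h_1,k_5), S(h_2,k_5), S(k_3,k_5), S(k_4,k_5), S(h_1,k_6), S(h_2,k_6), S(k_3,k_6), S(k_4,k_6), S(k_5,k_6)) all reduce to 0 modulo the current basis, so we have a Gröbner basis.
Inter-reduce: drop elements whose leading term is divisible by another's, tail-reduce, and make monic.
Reduced Gröbner basis: {x + y² + y - 1, y³ + 1}.

These differ, so the ideals are not equal.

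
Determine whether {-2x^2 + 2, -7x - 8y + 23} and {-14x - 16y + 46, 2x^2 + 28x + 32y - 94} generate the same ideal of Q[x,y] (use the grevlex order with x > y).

Yes, the ideals are equal.

For a fixed monomial order, each ideal has a unique reduced Gröbner basis; comparing bases decides equality.
Buchberger on the first generating set:
f_1 = -2x^2 + 2, LT = x^2.
f_2 = -7x - 8y + 23, LT = x.

S(f_1,f_2): lcm = x^2. S = -8/7xy + 23/7x - 1.
  leading term xy: subtract (8/49y)·f_2 from -8/7xy + 23/7x - 1 → 64/49y^2 + 23/7x - 184/49y - 1
  leading term y^2: no divisor's leading term divides it; move 64/49y^2 to the remainder.
  leading term x: subtract (-23/49)·f_2 from 23/7x - 184/49y - 1 → -368/49y + 480/49
  leading term y: no divisor's leading term divides it; move -368/49y to the remainder.
  leading term 1: no divisor's leading term divides it; move 480/49 to the remainder.
  remainder 64/49y^2 - 368/49y + 480/49 ≠ 0; add g_3 = 64/49y^2 - 368/49y + 480/49 to the basis.

S(f_1,g_3): leading monomials are coprime, so the S-polynomial reduces to 0 (Buchberger's first criterion).
S(f_2,g_3): leading monomials are coprime, so the S-polynomial reduces to 0 (Buchberger's first criterion).
Every S-polynomial of the final basis reduces to 0, so we have a Gröbner basis.
Inter-reduce: drop elements whose leading term is divisible by another's, tail-reduce, and make monic.
Reduced Gröbner basis: {y^2 - 23/4y + 15/2, x + 8/7y - 23/7}.

Buchberger on the second generating set:
h_1 = -14x - 16y + 46, LT = x.
h_2 = 2x^2 + 28x + 32y - 94, LT = x^2.

S(h_1,h_2): lcm = x^2. S = 8/7xy - 121/7x - 16y + 47.
  leading term xy: subtract (-4/49y)·h_1 from 8/7xy - 121/7x - 16y + 47 → -64/49y^2 - 121/7x - 600/49y + 47
  leading term y^2: no divisor's leading term divides it; move -64/49y^2 to the remainder.
  leading term x: subtract (121/98)·h_1 from -121/7x - 600/49y + 47 → 368/49y - 480/49
  leading term y: no divisor's leading term divides it; move 368/49y to the remainder.
  leading term 1: no divisor's leading term divides it; move -480/49 to the remainder.
  remainder -64/49y^2 + 368/49y - 480/49 ≠ 0; add k_3 = -64/49y^2 + 368/49y - 480/49 to the basis.

S(h_1,k_3): leading monomials are coprime, so the S-polynomial reduces to 0 (Buchberger's first criterion).
S(h_2,k_3): leading monomials are coprime, so the S-polynomial reduces to 0 (Buchberger's first criterion).
Every S-polynomial of the final basis reduces to 0, so we have a Gröbner basis.
Inter-reduce: drop elements whose leading term is divisible by another's, tail-reduce, and make monic.
Reduced Gröbner basis: {y^2 - 23/4y + 15/2, x + 8/7y - 23/7}.

Same reduced basis, so the two generating sets span the same ideal.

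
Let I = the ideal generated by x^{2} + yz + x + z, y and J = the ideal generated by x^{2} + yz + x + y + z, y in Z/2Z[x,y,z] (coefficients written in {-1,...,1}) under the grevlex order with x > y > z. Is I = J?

Equality of ideals is decidable: compute both reduced Gröbner bases (unique for the ordering) and check whether they agree.
Buchberger on the first generating set:
f_1 = x^{2} + yz + x + z, LT = x^{2}.
f_2 = y, LT = y.

S(f_1,f_2): leading monomials are coprime, so the S-polynomial reduces to 0 (Buchberger's first criterion).
Every S-polynomial of the final basis reduces to 0, so we have a Gröbner basis.
Inter-reduce: drop elements whose leading term is divisible by another's, tail-reduce, and make monic.
Reduced Gröbner basis: {x^{2} + x + z, y}.

Buchberger on the second generating set:
h_1 = x^{2} + yz + x + y + z, LT = x^{2}.
h_2 = y, LT = y.

S(h_1,h_2): leading monomials are coprime, so the S-polynomial reduces to 0 (Buchberger's first criterion).
Every S-polynomial of the final basis reduces to 0, so we have a Gröbner basis.
Inter-reduce: drop elements whose leading term is divisible by another's, tail-reduce, and make monic.
Reduced Gröbner basis: {x^{2} + x + z, y}.

These coincide, so the ideals are equal.

Yes, the ideals are equal.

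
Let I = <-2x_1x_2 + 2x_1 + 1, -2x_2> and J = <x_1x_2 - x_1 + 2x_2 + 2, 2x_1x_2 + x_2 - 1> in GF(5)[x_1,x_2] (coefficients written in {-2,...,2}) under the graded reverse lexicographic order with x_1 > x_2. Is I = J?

Equality of ideals is decidable: compute both reduced Gröbner bases (unique for the ordering) and check whether they agree.
Buchberger on the first generating set:
f_1 = -2x_1x_2 + 2x_1 + 1, LT = x_1x_2.
f_2 = -2x_2, LT = x_2.

S(f_1,f_2): lcm = x_1x_2. S = -x_1 + 2.
  leading term x_1: no divisor's leading term divides it; move -x_1 to the remainder.
  leading term 1: no divisor's leading term divides it; move 2 to the remainder.
  remainder -x_1 + 2 ≠ 0; add g_3 = -x_1 + 2 to the basis.

The other S-polynomials (S(f_1,g_3), S(f_2,g_3)) all reduce to 0 modulo the current basis, so we have a Gröbner basis.
Inter-reduce: drop elements whose leading term is divisible by another's, tail-reduce, and make monic.
Reduced Gröbner basis: {x_1 - 2, x_2}.

Buchberger on the second generating set:
h_1 = x_1x_2 - x_1 + 2x_2 + 2, LT = x_1x_2.
h_2 = 2x_1x_2 + x_2 - 1, LT = x_1x_2.

S(h_1,h_2): lcm = x_1x_2. S = -x_1 - x_2.
  leading term x_1: no divisor's leading term divides it; move -x_1 to the remainder.
  leading term x_2: no divisor's leading term divides it; move -x_2 to the remainder.
  remainder -x_1 - x_2 ≠ 0; add k_3 = -x_1 - x_2 to the basis.

S(h_1,k_3): lcm = x_1x_2. S = -x_2^{2} - x_1 + 2x_2 + 2.
  leading term x_2^{2}: no divisor's leading term divides it; move -x_2^{2} to the remainder.
  leading term x_1: subtract (1)·k_3 from -x_1 + 2x_2 + 2 → -2x_2 + 2
  leading term x_2: no divisor's leading term divides it; move -2x_2 to the remainder.
  leading term 1: no divisor's leading term divides it; move 2 to the remainder.
  remainder -x_2^{2} - 2x_2 + 2 ≠ 0; add k_4 = -x_2^{2} - 2x_2 + 2 to the basis.

The other S-polynomials (S(h_2,k_3), S(h_1,k_4), S(h_2,k_4), S(k_3,k_4)) all reduce to 0 modulo the current basis, so we have a Gröbner basis.
Inter-reduce: drop elements whose leading term is divisible by another's, tail-reduce, and make monic.
Reduced Gröbner basis: {x_2^{2} + 2x_2 - 2, x_1 + x_2}.

Since the reduced bases disagree, the two ideals are not the same.

No, the ideals differ.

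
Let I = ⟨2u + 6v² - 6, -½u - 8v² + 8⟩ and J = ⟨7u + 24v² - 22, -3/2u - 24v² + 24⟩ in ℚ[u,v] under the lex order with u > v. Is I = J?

Since reduced Gröbner bases are canonical representatives of ideals under a given ordering, it suffices to compute and compare them.
Buchberger on the first generating set:
f_1 = 2u + 6v² - 6, LT = u.
f_2 = -½u - 8v² + 8, LT = u.

S(f_1,f_2): lcm = u. S = -13v² + 13.
  leading term v²: no divisor's leading term divides it; move -13v² to the remainder.
  leading term 1: no divisor's leading term divides it; move 13 to the remainder.
  remainder -13v² + 13 ≠ 0; add g_3 = -13v² + 13 to the basis.

The other S-polynomials (S(f_1,g_3), S(f_2,g_3)) all reduce to 0 modulo the current basis, so we have a Gröbner basis.
Inter-reduce: drop elements whose leading term is divisible by another's, tail-reduce, and make monic.
Reduced Gröbner basis: {u, v² - 1}.

Buchberger on the second generating set:
h_1 = 7u + 24v² - 22, LT = u.
h_2 = -3/2u - 24v² + 24, LT = u.

S(h_1,h_2): lcm = u. S = -88/7v² + 90/7.
  leading term v²: no divisor's leading term divides it; move -88/7v² to the remainder.
  leading term 1: no divisor's leading term divides it; move 90/7 to the remainder.
  remainder -88/7v² + 90/7 ≠ 0; add k_3 = -88/7v² + 90/7 to the basis.

The other S-polynomials (S(h_1,k_3), S(h_2,k_3)) all reduce to 0 modulo the current basis, so we have a Gröbner basis.
Inter-reduce: drop elements whose leading term is divisible by another's, tail-reduce, and make monic.
Reduced Gröbner basis: {u + 4/11, v² - 45/44}.

These differ, so the ideals are not equal.

No, the ideals differ.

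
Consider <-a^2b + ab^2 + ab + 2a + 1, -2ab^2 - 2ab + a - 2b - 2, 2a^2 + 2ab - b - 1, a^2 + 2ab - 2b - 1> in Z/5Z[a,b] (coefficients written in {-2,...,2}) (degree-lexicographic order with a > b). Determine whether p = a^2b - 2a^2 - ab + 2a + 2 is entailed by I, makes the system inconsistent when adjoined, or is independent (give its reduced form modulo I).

First compute the reduced Gröbner basis of I by Buchberger's algorithm.
f_1 = -a^2b + ab^2 + ab + 2a + 1, LT = a^2b.
f_2 = -2ab^2 - 2ab + a - 2b - 2, LT = ab^2.
f_3 = 2a^2 + 2ab - b - 1, LT = a^2.
f_4 = a^2 + 2ab - 2b - 1, LT = a^2.

S(f_1,f_2): lcm = a^2b^2. S = -ab^3 - a^2b - ab^2 - 2a^2 + 2ab - a - b.
  reduce S modulo (f_1, f_2, f_3, f_4):
  remainder ab + b^2 - a - 1 ≠ 0; add h_5 = ab + b^2 - a - 1 to the basis.

S(f_1,f_3): lcm = a^2b. S = -2ab^2 - ab - 2b^2 - 2a - 2b - 1.
  reduce S modulo (f_1, f_2, f_3, f_4, h_5):
  remainder 2b^2 - 2a + 2 ≠ 0; add h_6 = 2b^2 - 2a + 2 to the basis.

S(f_1,f_4): lcm = a^2b. S = 2ab^2 - ab + 2b^2 - 2a + b - 1.
  reduce S modulo (f_1, f_2, f_3, f_4, h_5, h_6):
  remainder a - b - 1 ≠ 0; add h_7 = a - b - 1 to the basis.

S(f_2,f_4): lcm = a^2b^2. S = -2ab^3 + a^2b + 2b^3 + 2a^2 + ab + b^2 + a.
  reduce S modulo (f_1, f_2, f_3, f_4, h_5, h_6, h_7):
  remainder -2b + 2 ≠ 0; add h_8 = -2b + 2 to the basis.

The other S-polynomials (S(f_2,f_3), S(f_3,f_4), S(f_1,h_5), S(f_2,h_5), S(f_3,h_5), S(f_4,h_5), S(f_1,h_6), S(f_2,h_6), S(f_3,h_6), S(f_4,h_6), S(h_5,h_6), S(f_1,h_7), S(f_2,h_7), S(f_3,h_7), S(f_4,h_7), S(h_5,h_7), S(h_6,h_7), S(f_1,h_8), S(f_2,h_8), S(f_3,h_8), S(f_4,h_8), S(h_5,h_8), S(h_6,h_8), S(h_7,h_8)) all reduce to 0 modulo the current basis, so we have a Gröbner basis.
Inter-reduce: drop elements whose leading term is divisible by another's, tail-reduce, and make monic.
Reduced Gröbner basis: {a - 2, b - 1}.
Label its elements g_1 = a - 2, g_2 = b - 1.

Reduce p = a^2b - 2a^2 - ab + 2a + 2 modulo G:
  leading term a^2b: subtract (ab)·g_1 from a^2b - 2a^2 - ab + 2a + 2 → -2a^2 + ab + 2a + 2
  leading term a^2: subtract (-2a)·g_1 from -2a^2 + ab + 2a + 2 → ab - 2a + 2
  leading term ab: subtract (b)·g_1 from ab - 2a + 2 → -2a + 2b + 2
  leading term a: subtract (-2)·g_1 from -2a + 2b + 2 → 2b - 2
  leading term b: subtract (2)·g_2 from 2b - 2 → 0
  normal form = 0.
Since the normal form is 0, p ∈ I.

The remainder on division by a Gröbner basis is unique — it is the normal form.

a^2b - 2a^2 - ab + 2a + 2 lies in I (it reduces to 0).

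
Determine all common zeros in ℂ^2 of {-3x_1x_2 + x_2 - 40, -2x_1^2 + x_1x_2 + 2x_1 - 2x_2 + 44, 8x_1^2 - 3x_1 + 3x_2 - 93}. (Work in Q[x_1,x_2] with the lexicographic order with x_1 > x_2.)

{(-3, 4)}

Compute a lex Gröbner basis by Buchberger's algorithm.
f_1 = -3x_1x_2 + x_2 - 40, LT = x_1x_2.
f_2 = -2x_1^2 + x_1x_2 + 2x_1 - 2x_2 + 44, LT = x_1^2.
f_3 = 8x_1^2 - 3x_1 + 3x_2 - 93, LT = x_1^2.

S(f_1,f_2): lcm = x_1^2x_2. S = 1/2x_1x_2^2 + 2/3x_1x_2 + 40/3x_1 - x_2^2 + 22x_2.
  leading term x_1x_2^2: subtract (-1/6x_2)·f_1 from 1/2x_1x_2^2 + 2/3x_1x_2 + 40/3x_1 - x_2^2 + 22x_2 → 2/3x_1x_2 + 40/3x_1 - 5/6x_2^2 + 46/3x_2
  leading term x_1x_2: subtract (-2/9)·f_1 from 2/3x_1x_2 + 40/3x_1 - 5/6x_2^2 + 46/3x_2 → 40/3x_1 - 5/6x_2^2 + 140/9x_2 - 80/9
  leading term x_1: no divisor's leading term divides it; move 40/3x_1 to the remainder.
  leading term x_2^2: no divisor's leading term divides it; move -5/6x_2^2 to the remainder.
  leading term x_2: no divisor's leading term divides it; move 140/9x_2 to the remainder.
  leading term 1: no divisor's leading term divides it; move -80/9 to the remainder.
  remainder 40/3x_1 - 5/6x_2^2 + 140/9x_2 - 80/9 ≠ 0; add h_4 = 40/3x_1 - 5/6x_2^2 + 140/9x_2 - 80/9 to the basis.

S(f_1,f_3): lcm = x_1^2x_2. S = 1/24x_1x_2 + 40/3x_1 - 3/8x_2^2 + 93/8x_2.
  leading term x_1x_2: subtract (-1/72)·f_1 from 1/24x_1x_2 + 40/3x_1 - 3/8x_2^2 + 93/8x_2 → 40/3x_1 - 3/8x_2^2 + 419/36x_2 - 5/9
  leading term x_1: subtract (1)·h_4 from 40/3x_1 - 3/8x_2^2 + 419/36x_2 - 5/9 → 11/24x_2^2 - 47/12x_2 + 25/3
  leading term x_2^2: no divisor's leading term divides it; move 11/24x_2^2 to the remainder.
  leading term x_2: no divisor's leading term divides it; move -47/12x_2 to the remainder.
  leading term 1: no divisor's leading term divides it; move 25/3 to the remainder.
  remainder 11/24x_2^2 - 47/12x_2 + 25/3 ≠ 0; add h_5 = 11/24x_2^2 - 47/12x_2 + 25/3 to the basis.

S(f_2,f_3): lcm = x_1^2. S = -1/2x_1x_2 - 5/8x_1 + 5/8x_2 - 83/8.
  leading term x_1x_2: subtract (1/6)·f_1 from -1/2x_1x_2 - 5/8x_1 + 5/8x_2 - 83/8 → -5/8x_1 + 11/24x_2 - 89/24
  leading term x_1: subtract (-3/64)·h_4 from -5/8x_1 + 11/24x_2 - 89/24 → -5/128x_2^2 + 19/16x_2 - 33/8
  leading term x_2^2: subtract (-15/176)·h_5 from -5/128x_2^2 + 19/16x_2 - 33/8 → 601/704x_2 - 601/176
  leading term x_2: no divisor's leading term divides it; move 601/704x_2 to the remainder.
  leading term 1: no divisor's leading term divides it; move -601/176 to the remainder.
  remainder 601/704x_2 - 601/176 ≠ 0; add h_6 = 601/704x_2 - 601/176 to the basis.

S(f_1,h_4): lcm = x_1x_2. S = 1/16x_2^3 - 7/6x_2^2 + 1/3x_2 + 40/3.
  leading term x_2^3: subtract (3/22x_2)·h_5 from 1/16x_2^3 - 7/6x_2^2 + 1/3x_2 + 40/3 → -167/264x_2^2 - 53/66x_2 + 40/3
  leading term x_2^2: subtract (-167/121)·h_5 from -167/264x_2^2 - 53/66x_2 + 40/3 → -3005/484x_2 + 3005/121
  leading term x_2: subtract (-80/11)·h_6 from -3005/484x_2 + 3005/121 → 0
  remainder 0.

S(f_2,h_4): lcm = x_1^2. S = 1/16x_1x_2^2 - 5/3x_1x_2 - 1/3x_1 + x_2 - 22.
  leading term x_1x_2^2: subtract (-1/48x_2)·f_1 from 1/16x_1x_2^2 - 5/3x_1x_2 - 1/3x_1 + x_2 - 22 → -5/3x_1x_2 - 1/3x_1 + 1/48x_2^2 + 1/6x_2 - 22
  leading term x_1x_2: subtract (5/9)·f_1 from -5/3x_1x_2 - 1/3x_1 + 1/48x_2^2 + 1/6x_2 - 22 → -1/3x_1 + 1/48x_2^2 - 7/18x_2 + 2/9
  leading term x_1: subtract (-1/40)·h_4 from -1/3x_1 + 1/48x_2^2 - 7/18x_2 + 2/9 → 0
  remainder 0.

S(f_3,h_4): lcm = x_1^2. S = 1/16x_1x_2^2 - 7/6x_1x_2 + 7/24x_1 + 3/8x_2 - 93/8.
  leading term x_1x_2^2: subtract (-1/48x_2)·f_1 from 1/16x_1x_2^2 - 7/6x_1x_2 + 7/24x_1 + 3/8x_2 - 93/8 → -7/6x_1x_2 + 7/24x_1 + 1/48x_2^2 - 11/24x_2 - 93/8
  leading term x_1x_2: subtract (7/18)·f_1 from -7/6x_1x_2 + 7/24x_1 + 1/48x_2^2 - 11/24x_2 - 93/8 → 7/24x_1 + 1/48x_2^2 - 61/72x_2 + 283/72
  leading term x_1: subtract (7/320)·h_4 from 7/24x_1 + 1/48x_2^2 - 61/72x_2 + 283/72 → 5/128x_2^2 - 19/16x_2 + 33/8
  leading term x_2^2: subtract (15/176)·h_5 from 5/128x_2^2 - 19/16x_2 + 33/8 → -601/704x_2 + 601/176
  leading term x_2: subtract (-1)·h_6 from -601/704x_2 + 601/176 → 0
  remainder 0.

S(f_1,h_5): lcm = x_1x_2^2. S = 94/11x_1x_2 - 200/11x_1 - 1/3x_2^2 + 40/3x_2.
  leading term x_1x_2: subtract (-94/33)·f_1 from 94/11x_1x_2 - 200/11x_1 - 1/3x_2^2 + 40/3x_2 → -200/11x_1 - 1/3x_2^2 + 178/11x_2 - 3760/33
  leading term x_1: subtract (-15/11)·h_4 from -200/11x_1 - 1/3x_2^2 + 178/11x_2 - 3760/33 → -97/66x_2^2 + 1234/33x_2 - 4160/33
  leading term x_2^2: subtract (-388/121)·h_5 from -97/66x_2^2 + 1234/33x_2 - 4160/33 → 3005/121x_2 - 12020/121
  leading term x_2: subtract (320/11)·h_6 from 3005/121x_2 - 12020/121 → 0
  remainder 0.

S(f_2,h_5): leading monomials are coprime, so the S-polynomial reduces to 0 (Buchberger's first criterion).
S(f_3,h_5): leading monomials are coprime, so the S-polynomial reduces to 0 (Buchberger's first criterion).
S(h_4,h_5): leading monomials are coprime, so the S-polynomial reduces to 0 (Buchberger's first criterion).
S(f_1,h_6): lcm = x_1x_2. S = 4x_1 - 1/3x_2 + 40/3.
  leading term x_1: subtract (3/10)·h_4 from 4x_1 - 1/3x_2 + 40/3 → 1/4x_2^2 - 5x_2 + 16
  leading term x_2^2: subtract (6/11)·h_5 from 1/4x_2^2 - 5x_2 + 16 → -63/22x_2 + 126/11
  leading term x_2: subtract (-2016/601)·h_6 from -63/22x_2 + 126/11 → 0
  remainder 0.

S(f_2,h_6): leading monomials are coprime, so the S-polynomial reduces to 0 (Buchberger's first criterion).
S(f_3,h_6): leading monomials are coprime, so the S-polynomial reduces to 0 (Buchberger's first criterion).
S(h_4,h_6): leading monomials are coprime, so the S-polynomial reduces to 0 (Buchberger's first criterion).
S(h_5,h_6): lcm = x_2^2. S = -50/11x_2 + 200/11.
  leading term x_2: subtract (-3200/601)·h_6 from -50/11x_2 + 200/11 → 0
  remainder 0.

Every S-polynomial of the final basis reduces to 0, so we have a Gröbner basis.
Inter-reduce: drop elements whose leading term is divisible by another's, tail-reduce, and make monic.
Reduced Gröbner basis: {x_1 + 3, x_2 - 4}.

From the last basis element, x_2 - 4 = 0, so x_2 takes values in {4}. Each choice, substituted upward through the basis, yields the corresponding point(s) of the solution set.
  x_2 = 4: the earlier basis element becomes x_1 + 3 = 0, giving x_1 = -3 — point (-3, 4).
Substituting each solution back into the original system confirms all equations vanish.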